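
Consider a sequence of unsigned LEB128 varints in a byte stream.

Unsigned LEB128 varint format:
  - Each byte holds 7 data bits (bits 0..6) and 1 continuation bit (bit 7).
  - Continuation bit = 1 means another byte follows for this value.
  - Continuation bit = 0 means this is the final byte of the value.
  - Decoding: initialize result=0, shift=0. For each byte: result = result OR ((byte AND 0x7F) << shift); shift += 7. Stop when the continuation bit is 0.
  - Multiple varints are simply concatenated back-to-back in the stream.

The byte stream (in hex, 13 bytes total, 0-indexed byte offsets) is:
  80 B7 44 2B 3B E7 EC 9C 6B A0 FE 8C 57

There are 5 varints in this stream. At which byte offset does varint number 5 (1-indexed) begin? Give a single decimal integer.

Answer: 9

Derivation:
  byte[0]=0x80 cont=1 payload=0x00=0: acc |= 0<<0 -> acc=0 shift=7
  byte[1]=0xB7 cont=1 payload=0x37=55: acc |= 55<<7 -> acc=7040 shift=14
  byte[2]=0x44 cont=0 payload=0x44=68: acc |= 68<<14 -> acc=1121152 shift=21 [end]
Varint 1: bytes[0:3] = 80 B7 44 -> value 1121152 (3 byte(s))
  byte[3]=0x2B cont=0 payload=0x2B=43: acc |= 43<<0 -> acc=43 shift=7 [end]
Varint 2: bytes[3:4] = 2B -> value 43 (1 byte(s))
  byte[4]=0x3B cont=0 payload=0x3B=59: acc |= 59<<0 -> acc=59 shift=7 [end]
Varint 3: bytes[4:5] = 3B -> value 59 (1 byte(s))
  byte[5]=0xE7 cont=1 payload=0x67=103: acc |= 103<<0 -> acc=103 shift=7
  byte[6]=0xEC cont=1 payload=0x6C=108: acc |= 108<<7 -> acc=13927 shift=14
  byte[7]=0x9C cont=1 payload=0x1C=28: acc |= 28<<14 -> acc=472679 shift=21
  byte[8]=0x6B cont=0 payload=0x6B=107: acc |= 107<<21 -> acc=224867943 shift=28 [end]
Varint 4: bytes[5:9] = E7 EC 9C 6B -> value 224867943 (4 byte(s))
  byte[9]=0xA0 cont=1 payload=0x20=32: acc |= 32<<0 -> acc=32 shift=7
  byte[10]=0xFE cont=1 payload=0x7E=126: acc |= 126<<7 -> acc=16160 shift=14
  byte[11]=0x8C cont=1 payload=0x0C=12: acc |= 12<<14 -> acc=212768 shift=21
  byte[12]=0x57 cont=0 payload=0x57=87: acc |= 87<<21 -> acc=182664992 shift=28 [end]
Varint 5: bytes[9:13] = A0 FE 8C 57 -> value 182664992 (4 byte(s))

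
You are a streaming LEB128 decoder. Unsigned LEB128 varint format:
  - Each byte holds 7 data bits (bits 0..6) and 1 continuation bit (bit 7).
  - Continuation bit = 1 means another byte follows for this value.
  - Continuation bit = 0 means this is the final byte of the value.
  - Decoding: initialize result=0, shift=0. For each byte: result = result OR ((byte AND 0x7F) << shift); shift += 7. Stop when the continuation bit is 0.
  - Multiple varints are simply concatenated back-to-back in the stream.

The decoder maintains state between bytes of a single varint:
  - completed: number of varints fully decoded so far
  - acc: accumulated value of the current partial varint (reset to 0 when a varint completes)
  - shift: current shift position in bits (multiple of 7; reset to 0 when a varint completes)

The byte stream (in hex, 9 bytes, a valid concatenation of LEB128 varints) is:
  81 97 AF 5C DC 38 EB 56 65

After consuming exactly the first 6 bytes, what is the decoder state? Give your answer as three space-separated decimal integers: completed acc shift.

Answer: 2 0 0

Derivation:
byte[0]=0x81 cont=1 payload=0x01: acc |= 1<<0 -> completed=0 acc=1 shift=7
byte[1]=0x97 cont=1 payload=0x17: acc |= 23<<7 -> completed=0 acc=2945 shift=14
byte[2]=0xAF cont=1 payload=0x2F: acc |= 47<<14 -> completed=0 acc=772993 shift=21
byte[3]=0x5C cont=0 payload=0x5C: varint #1 complete (value=193710977); reset -> completed=1 acc=0 shift=0
byte[4]=0xDC cont=1 payload=0x5C: acc |= 92<<0 -> completed=1 acc=92 shift=7
byte[5]=0x38 cont=0 payload=0x38: varint #2 complete (value=7260); reset -> completed=2 acc=0 shift=0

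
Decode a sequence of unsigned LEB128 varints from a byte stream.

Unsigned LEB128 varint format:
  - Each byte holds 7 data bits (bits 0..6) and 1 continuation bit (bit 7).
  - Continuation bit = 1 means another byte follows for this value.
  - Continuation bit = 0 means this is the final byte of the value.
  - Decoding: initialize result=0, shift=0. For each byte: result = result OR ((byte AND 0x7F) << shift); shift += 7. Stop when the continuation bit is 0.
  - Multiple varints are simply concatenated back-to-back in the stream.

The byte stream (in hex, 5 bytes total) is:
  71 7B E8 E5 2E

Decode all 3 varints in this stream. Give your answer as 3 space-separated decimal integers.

  byte[0]=0x71 cont=0 payload=0x71=113: acc |= 113<<0 -> acc=113 shift=7 [end]
Varint 1: bytes[0:1] = 71 -> value 113 (1 byte(s))
  byte[1]=0x7B cont=0 payload=0x7B=123: acc |= 123<<0 -> acc=123 shift=7 [end]
Varint 2: bytes[1:2] = 7B -> value 123 (1 byte(s))
  byte[2]=0xE8 cont=1 payload=0x68=104: acc |= 104<<0 -> acc=104 shift=7
  byte[3]=0xE5 cont=1 payload=0x65=101: acc |= 101<<7 -> acc=13032 shift=14
  byte[4]=0x2E cont=0 payload=0x2E=46: acc |= 46<<14 -> acc=766696 shift=21 [end]
Varint 3: bytes[2:5] = E8 E5 2E -> value 766696 (3 byte(s))

Answer: 113 123 766696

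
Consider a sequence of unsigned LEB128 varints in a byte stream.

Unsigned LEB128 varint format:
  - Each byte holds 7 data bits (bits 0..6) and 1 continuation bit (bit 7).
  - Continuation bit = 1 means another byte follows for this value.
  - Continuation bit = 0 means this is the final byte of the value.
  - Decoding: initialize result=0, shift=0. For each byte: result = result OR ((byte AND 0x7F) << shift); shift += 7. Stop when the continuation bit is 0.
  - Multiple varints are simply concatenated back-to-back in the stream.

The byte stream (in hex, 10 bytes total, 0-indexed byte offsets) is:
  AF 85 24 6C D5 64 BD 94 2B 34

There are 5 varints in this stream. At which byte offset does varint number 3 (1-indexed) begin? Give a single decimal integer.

  byte[0]=0xAF cont=1 payload=0x2F=47: acc |= 47<<0 -> acc=47 shift=7
  byte[1]=0x85 cont=1 payload=0x05=5: acc |= 5<<7 -> acc=687 shift=14
  byte[2]=0x24 cont=0 payload=0x24=36: acc |= 36<<14 -> acc=590511 shift=21 [end]
Varint 1: bytes[0:3] = AF 85 24 -> value 590511 (3 byte(s))
  byte[3]=0x6C cont=0 payload=0x6C=108: acc |= 108<<0 -> acc=108 shift=7 [end]
Varint 2: bytes[3:4] = 6C -> value 108 (1 byte(s))
  byte[4]=0xD5 cont=1 payload=0x55=85: acc |= 85<<0 -> acc=85 shift=7
  byte[5]=0x64 cont=0 payload=0x64=100: acc |= 100<<7 -> acc=12885 shift=14 [end]
Varint 3: bytes[4:6] = D5 64 -> value 12885 (2 byte(s))
  byte[6]=0xBD cont=1 payload=0x3D=61: acc |= 61<<0 -> acc=61 shift=7
  byte[7]=0x94 cont=1 payload=0x14=20: acc |= 20<<7 -> acc=2621 shift=14
  byte[8]=0x2B cont=0 payload=0x2B=43: acc |= 43<<14 -> acc=707133 shift=21 [end]
Varint 4: bytes[6:9] = BD 94 2B -> value 707133 (3 byte(s))
  byte[9]=0x34 cont=0 payload=0x34=52: acc |= 52<<0 -> acc=52 shift=7 [end]
Varint 5: bytes[9:10] = 34 -> value 52 (1 byte(s))

Answer: 4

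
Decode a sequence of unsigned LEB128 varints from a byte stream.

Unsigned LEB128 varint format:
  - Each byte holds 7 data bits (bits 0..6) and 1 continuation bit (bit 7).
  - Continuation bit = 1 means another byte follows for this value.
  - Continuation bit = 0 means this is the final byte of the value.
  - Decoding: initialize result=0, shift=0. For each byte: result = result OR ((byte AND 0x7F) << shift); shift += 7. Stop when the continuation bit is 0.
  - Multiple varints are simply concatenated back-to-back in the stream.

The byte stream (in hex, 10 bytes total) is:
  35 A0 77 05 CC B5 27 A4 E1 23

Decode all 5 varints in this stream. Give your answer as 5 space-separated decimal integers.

Answer: 53 15264 5 645836 585892

Derivation:
  byte[0]=0x35 cont=0 payload=0x35=53: acc |= 53<<0 -> acc=53 shift=7 [end]
Varint 1: bytes[0:1] = 35 -> value 53 (1 byte(s))
  byte[1]=0xA0 cont=1 payload=0x20=32: acc |= 32<<0 -> acc=32 shift=7
  byte[2]=0x77 cont=0 payload=0x77=119: acc |= 119<<7 -> acc=15264 shift=14 [end]
Varint 2: bytes[1:3] = A0 77 -> value 15264 (2 byte(s))
  byte[3]=0x05 cont=0 payload=0x05=5: acc |= 5<<0 -> acc=5 shift=7 [end]
Varint 3: bytes[3:4] = 05 -> value 5 (1 byte(s))
  byte[4]=0xCC cont=1 payload=0x4C=76: acc |= 76<<0 -> acc=76 shift=7
  byte[5]=0xB5 cont=1 payload=0x35=53: acc |= 53<<7 -> acc=6860 shift=14
  byte[6]=0x27 cont=0 payload=0x27=39: acc |= 39<<14 -> acc=645836 shift=21 [end]
Varint 4: bytes[4:7] = CC B5 27 -> value 645836 (3 byte(s))
  byte[7]=0xA4 cont=1 payload=0x24=36: acc |= 36<<0 -> acc=36 shift=7
  byte[8]=0xE1 cont=1 payload=0x61=97: acc |= 97<<7 -> acc=12452 shift=14
  byte[9]=0x23 cont=0 payload=0x23=35: acc |= 35<<14 -> acc=585892 shift=21 [end]
Varint 5: bytes[7:10] = A4 E1 23 -> value 585892 (3 byte(s))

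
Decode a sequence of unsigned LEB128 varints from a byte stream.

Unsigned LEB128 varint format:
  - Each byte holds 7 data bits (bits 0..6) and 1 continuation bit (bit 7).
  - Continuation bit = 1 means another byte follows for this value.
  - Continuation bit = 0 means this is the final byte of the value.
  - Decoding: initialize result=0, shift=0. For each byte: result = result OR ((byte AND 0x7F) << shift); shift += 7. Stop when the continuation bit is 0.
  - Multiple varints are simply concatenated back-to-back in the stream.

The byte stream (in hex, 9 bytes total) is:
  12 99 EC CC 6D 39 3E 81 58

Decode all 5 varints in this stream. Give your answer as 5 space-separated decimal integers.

Answer: 18 229848601 57 62 11265

Derivation:
  byte[0]=0x12 cont=0 payload=0x12=18: acc |= 18<<0 -> acc=18 shift=7 [end]
Varint 1: bytes[0:1] = 12 -> value 18 (1 byte(s))
  byte[1]=0x99 cont=1 payload=0x19=25: acc |= 25<<0 -> acc=25 shift=7
  byte[2]=0xEC cont=1 payload=0x6C=108: acc |= 108<<7 -> acc=13849 shift=14
  byte[3]=0xCC cont=1 payload=0x4C=76: acc |= 76<<14 -> acc=1259033 shift=21
  byte[4]=0x6D cont=0 payload=0x6D=109: acc |= 109<<21 -> acc=229848601 shift=28 [end]
Varint 2: bytes[1:5] = 99 EC CC 6D -> value 229848601 (4 byte(s))
  byte[5]=0x39 cont=0 payload=0x39=57: acc |= 57<<0 -> acc=57 shift=7 [end]
Varint 3: bytes[5:6] = 39 -> value 57 (1 byte(s))
  byte[6]=0x3E cont=0 payload=0x3E=62: acc |= 62<<0 -> acc=62 shift=7 [end]
Varint 4: bytes[6:7] = 3E -> value 62 (1 byte(s))
  byte[7]=0x81 cont=1 payload=0x01=1: acc |= 1<<0 -> acc=1 shift=7
  byte[8]=0x58 cont=0 payload=0x58=88: acc |= 88<<7 -> acc=11265 shift=14 [end]
Varint 5: bytes[7:9] = 81 58 -> value 11265 (2 byte(s))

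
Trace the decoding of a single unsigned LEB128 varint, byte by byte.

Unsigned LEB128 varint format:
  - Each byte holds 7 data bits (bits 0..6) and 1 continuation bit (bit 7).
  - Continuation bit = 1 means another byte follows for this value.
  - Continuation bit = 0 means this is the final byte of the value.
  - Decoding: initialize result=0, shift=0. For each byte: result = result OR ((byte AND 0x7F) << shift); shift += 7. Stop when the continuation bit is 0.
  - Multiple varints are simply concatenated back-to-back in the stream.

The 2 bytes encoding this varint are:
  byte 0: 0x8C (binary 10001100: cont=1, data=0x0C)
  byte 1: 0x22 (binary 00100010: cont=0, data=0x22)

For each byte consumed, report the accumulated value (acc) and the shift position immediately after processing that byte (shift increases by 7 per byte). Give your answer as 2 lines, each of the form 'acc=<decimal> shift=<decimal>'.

byte 0=0x8C: payload=0x0C=12, contrib = 12<<0 = 12; acc -> 12, shift -> 7
byte 1=0x22: payload=0x22=34, contrib = 34<<7 = 4352; acc -> 4364, shift -> 14

Answer: acc=12 shift=7
acc=4364 shift=14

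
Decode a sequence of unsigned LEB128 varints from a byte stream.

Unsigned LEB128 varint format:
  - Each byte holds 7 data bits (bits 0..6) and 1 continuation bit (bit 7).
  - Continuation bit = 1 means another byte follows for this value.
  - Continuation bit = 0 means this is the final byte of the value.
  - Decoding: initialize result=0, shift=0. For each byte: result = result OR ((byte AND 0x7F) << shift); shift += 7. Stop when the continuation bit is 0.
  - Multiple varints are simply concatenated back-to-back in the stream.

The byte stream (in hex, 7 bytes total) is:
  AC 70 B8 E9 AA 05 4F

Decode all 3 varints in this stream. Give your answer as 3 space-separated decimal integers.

  byte[0]=0xAC cont=1 payload=0x2C=44: acc |= 44<<0 -> acc=44 shift=7
  byte[1]=0x70 cont=0 payload=0x70=112: acc |= 112<<7 -> acc=14380 shift=14 [end]
Varint 1: bytes[0:2] = AC 70 -> value 14380 (2 byte(s))
  byte[2]=0xB8 cont=1 payload=0x38=56: acc |= 56<<0 -> acc=56 shift=7
  byte[3]=0xE9 cont=1 payload=0x69=105: acc |= 105<<7 -> acc=13496 shift=14
  byte[4]=0xAA cont=1 payload=0x2A=42: acc |= 42<<14 -> acc=701624 shift=21
  byte[5]=0x05 cont=0 payload=0x05=5: acc |= 5<<21 -> acc=11187384 shift=28 [end]
Varint 2: bytes[2:6] = B8 E9 AA 05 -> value 11187384 (4 byte(s))
  byte[6]=0x4F cont=0 payload=0x4F=79: acc |= 79<<0 -> acc=79 shift=7 [end]
Varint 3: bytes[6:7] = 4F -> value 79 (1 byte(s))

Answer: 14380 11187384 79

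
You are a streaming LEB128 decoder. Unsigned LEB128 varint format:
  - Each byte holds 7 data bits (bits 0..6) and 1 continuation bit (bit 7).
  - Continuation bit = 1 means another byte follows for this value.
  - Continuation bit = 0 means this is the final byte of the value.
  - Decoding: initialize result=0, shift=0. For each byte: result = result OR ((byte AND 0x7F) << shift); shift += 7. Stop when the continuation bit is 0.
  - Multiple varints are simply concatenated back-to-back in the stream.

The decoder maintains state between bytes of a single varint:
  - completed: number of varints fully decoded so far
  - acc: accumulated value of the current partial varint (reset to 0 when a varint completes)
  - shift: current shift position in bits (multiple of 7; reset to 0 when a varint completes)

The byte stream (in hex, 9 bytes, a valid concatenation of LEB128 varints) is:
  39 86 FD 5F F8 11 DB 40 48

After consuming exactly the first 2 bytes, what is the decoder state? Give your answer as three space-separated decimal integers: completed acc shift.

byte[0]=0x39 cont=0 payload=0x39: varint #1 complete (value=57); reset -> completed=1 acc=0 shift=0
byte[1]=0x86 cont=1 payload=0x06: acc |= 6<<0 -> completed=1 acc=6 shift=7

Answer: 1 6 7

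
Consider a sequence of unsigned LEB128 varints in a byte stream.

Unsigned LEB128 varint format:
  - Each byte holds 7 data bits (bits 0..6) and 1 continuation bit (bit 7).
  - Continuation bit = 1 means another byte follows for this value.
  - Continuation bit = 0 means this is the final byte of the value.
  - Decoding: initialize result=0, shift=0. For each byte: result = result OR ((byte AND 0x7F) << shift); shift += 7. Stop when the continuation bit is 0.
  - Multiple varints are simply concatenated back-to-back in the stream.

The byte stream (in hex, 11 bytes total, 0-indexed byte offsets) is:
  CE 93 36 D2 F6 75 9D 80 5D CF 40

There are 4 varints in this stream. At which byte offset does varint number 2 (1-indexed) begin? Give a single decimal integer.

Answer: 3

Derivation:
  byte[0]=0xCE cont=1 payload=0x4E=78: acc |= 78<<0 -> acc=78 shift=7
  byte[1]=0x93 cont=1 payload=0x13=19: acc |= 19<<7 -> acc=2510 shift=14
  byte[2]=0x36 cont=0 payload=0x36=54: acc |= 54<<14 -> acc=887246 shift=21 [end]
Varint 1: bytes[0:3] = CE 93 36 -> value 887246 (3 byte(s))
  byte[3]=0xD2 cont=1 payload=0x52=82: acc |= 82<<0 -> acc=82 shift=7
  byte[4]=0xF6 cont=1 payload=0x76=118: acc |= 118<<7 -> acc=15186 shift=14
  byte[5]=0x75 cont=0 payload=0x75=117: acc |= 117<<14 -> acc=1932114 shift=21 [end]
Varint 2: bytes[3:6] = D2 F6 75 -> value 1932114 (3 byte(s))
  byte[6]=0x9D cont=1 payload=0x1D=29: acc |= 29<<0 -> acc=29 shift=7
  byte[7]=0x80 cont=1 payload=0x00=0: acc |= 0<<7 -> acc=29 shift=14
  byte[8]=0x5D cont=0 payload=0x5D=93: acc |= 93<<14 -> acc=1523741 shift=21 [end]
Varint 3: bytes[6:9] = 9D 80 5D -> value 1523741 (3 byte(s))
  byte[9]=0xCF cont=1 payload=0x4F=79: acc |= 79<<0 -> acc=79 shift=7
  byte[10]=0x40 cont=0 payload=0x40=64: acc |= 64<<7 -> acc=8271 shift=14 [end]
Varint 4: bytes[9:11] = CF 40 -> value 8271 (2 byte(s))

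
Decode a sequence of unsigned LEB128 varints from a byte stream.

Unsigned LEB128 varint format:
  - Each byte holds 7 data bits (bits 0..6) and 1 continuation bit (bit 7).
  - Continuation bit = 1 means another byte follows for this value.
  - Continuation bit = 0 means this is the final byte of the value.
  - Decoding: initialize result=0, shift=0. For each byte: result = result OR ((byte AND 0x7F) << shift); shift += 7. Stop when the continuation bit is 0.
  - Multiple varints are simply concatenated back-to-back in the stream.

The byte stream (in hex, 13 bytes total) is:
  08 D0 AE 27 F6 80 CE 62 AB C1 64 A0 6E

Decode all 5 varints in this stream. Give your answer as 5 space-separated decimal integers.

  byte[0]=0x08 cont=0 payload=0x08=8: acc |= 8<<0 -> acc=8 shift=7 [end]
Varint 1: bytes[0:1] = 08 -> value 8 (1 byte(s))
  byte[1]=0xD0 cont=1 payload=0x50=80: acc |= 80<<0 -> acc=80 shift=7
  byte[2]=0xAE cont=1 payload=0x2E=46: acc |= 46<<7 -> acc=5968 shift=14
  byte[3]=0x27 cont=0 payload=0x27=39: acc |= 39<<14 -> acc=644944 shift=21 [end]
Varint 2: bytes[1:4] = D0 AE 27 -> value 644944 (3 byte(s))
  byte[4]=0xF6 cont=1 payload=0x76=118: acc |= 118<<0 -> acc=118 shift=7
  byte[5]=0x80 cont=1 payload=0x00=0: acc |= 0<<7 -> acc=118 shift=14
  byte[6]=0xCE cont=1 payload=0x4E=78: acc |= 78<<14 -> acc=1278070 shift=21
  byte[7]=0x62 cont=0 payload=0x62=98: acc |= 98<<21 -> acc=206798966 shift=28 [end]
Varint 3: bytes[4:8] = F6 80 CE 62 -> value 206798966 (4 byte(s))
  byte[8]=0xAB cont=1 payload=0x2B=43: acc |= 43<<0 -> acc=43 shift=7
  byte[9]=0xC1 cont=1 payload=0x41=65: acc |= 65<<7 -> acc=8363 shift=14
  byte[10]=0x64 cont=0 payload=0x64=100: acc |= 100<<14 -> acc=1646763 shift=21 [end]
Varint 4: bytes[8:11] = AB C1 64 -> value 1646763 (3 byte(s))
  byte[11]=0xA0 cont=1 payload=0x20=32: acc |= 32<<0 -> acc=32 shift=7
  byte[12]=0x6E cont=0 payload=0x6E=110: acc |= 110<<7 -> acc=14112 shift=14 [end]
Varint 5: bytes[11:13] = A0 6E -> value 14112 (2 byte(s))

Answer: 8 644944 206798966 1646763 14112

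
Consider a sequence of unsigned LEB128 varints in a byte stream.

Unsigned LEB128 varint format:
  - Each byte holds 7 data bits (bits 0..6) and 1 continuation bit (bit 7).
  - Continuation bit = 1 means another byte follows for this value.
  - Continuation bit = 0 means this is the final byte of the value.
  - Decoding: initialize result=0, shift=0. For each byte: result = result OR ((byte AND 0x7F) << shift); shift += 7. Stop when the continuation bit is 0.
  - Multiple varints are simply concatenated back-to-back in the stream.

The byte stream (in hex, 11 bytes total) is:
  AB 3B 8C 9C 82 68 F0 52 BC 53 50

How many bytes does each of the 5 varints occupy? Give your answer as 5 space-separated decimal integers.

Answer: 2 4 2 2 1

Derivation:
  byte[0]=0xAB cont=1 payload=0x2B=43: acc |= 43<<0 -> acc=43 shift=7
  byte[1]=0x3B cont=0 payload=0x3B=59: acc |= 59<<7 -> acc=7595 shift=14 [end]
Varint 1: bytes[0:2] = AB 3B -> value 7595 (2 byte(s))
  byte[2]=0x8C cont=1 payload=0x0C=12: acc |= 12<<0 -> acc=12 shift=7
  byte[3]=0x9C cont=1 payload=0x1C=28: acc |= 28<<7 -> acc=3596 shift=14
  byte[4]=0x82 cont=1 payload=0x02=2: acc |= 2<<14 -> acc=36364 shift=21
  byte[5]=0x68 cont=0 payload=0x68=104: acc |= 104<<21 -> acc=218140172 shift=28 [end]
Varint 2: bytes[2:6] = 8C 9C 82 68 -> value 218140172 (4 byte(s))
  byte[6]=0xF0 cont=1 payload=0x70=112: acc |= 112<<0 -> acc=112 shift=7
  byte[7]=0x52 cont=0 payload=0x52=82: acc |= 82<<7 -> acc=10608 shift=14 [end]
Varint 3: bytes[6:8] = F0 52 -> value 10608 (2 byte(s))
  byte[8]=0xBC cont=1 payload=0x3C=60: acc |= 60<<0 -> acc=60 shift=7
  byte[9]=0x53 cont=0 payload=0x53=83: acc |= 83<<7 -> acc=10684 shift=14 [end]
Varint 4: bytes[8:10] = BC 53 -> value 10684 (2 byte(s))
  byte[10]=0x50 cont=0 payload=0x50=80: acc |= 80<<0 -> acc=80 shift=7 [end]
Varint 5: bytes[10:11] = 50 -> value 80 (1 byte(s))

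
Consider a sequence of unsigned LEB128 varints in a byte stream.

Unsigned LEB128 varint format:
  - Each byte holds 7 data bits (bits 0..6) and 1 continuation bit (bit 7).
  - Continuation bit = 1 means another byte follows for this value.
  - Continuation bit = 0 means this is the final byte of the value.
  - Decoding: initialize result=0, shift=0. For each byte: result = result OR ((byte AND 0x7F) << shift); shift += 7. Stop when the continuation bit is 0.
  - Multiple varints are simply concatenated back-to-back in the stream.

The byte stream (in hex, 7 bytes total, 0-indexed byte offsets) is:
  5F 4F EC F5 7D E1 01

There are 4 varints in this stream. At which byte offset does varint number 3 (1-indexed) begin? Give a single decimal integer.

Answer: 2

Derivation:
  byte[0]=0x5F cont=0 payload=0x5F=95: acc |= 95<<0 -> acc=95 shift=7 [end]
Varint 1: bytes[0:1] = 5F -> value 95 (1 byte(s))
  byte[1]=0x4F cont=0 payload=0x4F=79: acc |= 79<<0 -> acc=79 shift=7 [end]
Varint 2: bytes[1:2] = 4F -> value 79 (1 byte(s))
  byte[2]=0xEC cont=1 payload=0x6C=108: acc |= 108<<0 -> acc=108 shift=7
  byte[3]=0xF5 cont=1 payload=0x75=117: acc |= 117<<7 -> acc=15084 shift=14
  byte[4]=0x7D cont=0 payload=0x7D=125: acc |= 125<<14 -> acc=2063084 shift=21 [end]
Varint 3: bytes[2:5] = EC F5 7D -> value 2063084 (3 byte(s))
  byte[5]=0xE1 cont=1 payload=0x61=97: acc |= 97<<0 -> acc=97 shift=7
  byte[6]=0x01 cont=0 payload=0x01=1: acc |= 1<<7 -> acc=225 shift=14 [end]
Varint 4: bytes[5:7] = E1 01 -> value 225 (2 byte(s))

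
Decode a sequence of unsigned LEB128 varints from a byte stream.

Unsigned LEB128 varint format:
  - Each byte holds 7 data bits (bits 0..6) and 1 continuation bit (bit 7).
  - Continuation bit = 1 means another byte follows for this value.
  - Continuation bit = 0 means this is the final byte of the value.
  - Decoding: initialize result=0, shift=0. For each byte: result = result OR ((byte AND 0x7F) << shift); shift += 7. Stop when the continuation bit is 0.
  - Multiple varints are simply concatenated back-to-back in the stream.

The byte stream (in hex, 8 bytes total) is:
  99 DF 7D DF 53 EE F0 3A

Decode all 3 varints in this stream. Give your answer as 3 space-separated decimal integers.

  byte[0]=0x99 cont=1 payload=0x19=25: acc |= 25<<0 -> acc=25 shift=7
  byte[1]=0xDF cont=1 payload=0x5F=95: acc |= 95<<7 -> acc=12185 shift=14
  byte[2]=0x7D cont=0 payload=0x7D=125: acc |= 125<<14 -> acc=2060185 shift=21 [end]
Varint 1: bytes[0:3] = 99 DF 7D -> value 2060185 (3 byte(s))
  byte[3]=0xDF cont=1 payload=0x5F=95: acc |= 95<<0 -> acc=95 shift=7
  byte[4]=0x53 cont=0 payload=0x53=83: acc |= 83<<7 -> acc=10719 shift=14 [end]
Varint 2: bytes[3:5] = DF 53 -> value 10719 (2 byte(s))
  byte[5]=0xEE cont=1 payload=0x6E=110: acc |= 110<<0 -> acc=110 shift=7
  byte[6]=0xF0 cont=1 payload=0x70=112: acc |= 112<<7 -> acc=14446 shift=14
  byte[7]=0x3A cont=0 payload=0x3A=58: acc |= 58<<14 -> acc=964718 shift=21 [end]
Varint 3: bytes[5:8] = EE F0 3A -> value 964718 (3 byte(s))

Answer: 2060185 10719 964718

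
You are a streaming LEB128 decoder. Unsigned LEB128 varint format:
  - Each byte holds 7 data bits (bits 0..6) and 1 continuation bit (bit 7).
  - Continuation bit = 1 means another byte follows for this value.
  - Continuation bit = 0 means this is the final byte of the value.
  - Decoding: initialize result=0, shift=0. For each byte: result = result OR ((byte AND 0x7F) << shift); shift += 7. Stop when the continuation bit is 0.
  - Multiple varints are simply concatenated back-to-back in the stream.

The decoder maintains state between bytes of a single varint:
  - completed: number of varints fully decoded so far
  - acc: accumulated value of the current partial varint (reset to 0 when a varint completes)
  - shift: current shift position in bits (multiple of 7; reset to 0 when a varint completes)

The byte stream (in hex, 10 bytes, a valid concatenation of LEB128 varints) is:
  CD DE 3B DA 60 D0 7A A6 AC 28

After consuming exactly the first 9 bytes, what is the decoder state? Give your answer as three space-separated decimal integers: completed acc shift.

Answer: 3 5670 14

Derivation:
byte[0]=0xCD cont=1 payload=0x4D: acc |= 77<<0 -> completed=0 acc=77 shift=7
byte[1]=0xDE cont=1 payload=0x5E: acc |= 94<<7 -> completed=0 acc=12109 shift=14
byte[2]=0x3B cont=0 payload=0x3B: varint #1 complete (value=978765); reset -> completed=1 acc=0 shift=0
byte[3]=0xDA cont=1 payload=0x5A: acc |= 90<<0 -> completed=1 acc=90 shift=7
byte[4]=0x60 cont=0 payload=0x60: varint #2 complete (value=12378); reset -> completed=2 acc=0 shift=0
byte[5]=0xD0 cont=1 payload=0x50: acc |= 80<<0 -> completed=2 acc=80 shift=7
byte[6]=0x7A cont=0 payload=0x7A: varint #3 complete (value=15696); reset -> completed=3 acc=0 shift=0
byte[7]=0xA6 cont=1 payload=0x26: acc |= 38<<0 -> completed=3 acc=38 shift=7
byte[8]=0xAC cont=1 payload=0x2C: acc |= 44<<7 -> completed=3 acc=5670 shift=14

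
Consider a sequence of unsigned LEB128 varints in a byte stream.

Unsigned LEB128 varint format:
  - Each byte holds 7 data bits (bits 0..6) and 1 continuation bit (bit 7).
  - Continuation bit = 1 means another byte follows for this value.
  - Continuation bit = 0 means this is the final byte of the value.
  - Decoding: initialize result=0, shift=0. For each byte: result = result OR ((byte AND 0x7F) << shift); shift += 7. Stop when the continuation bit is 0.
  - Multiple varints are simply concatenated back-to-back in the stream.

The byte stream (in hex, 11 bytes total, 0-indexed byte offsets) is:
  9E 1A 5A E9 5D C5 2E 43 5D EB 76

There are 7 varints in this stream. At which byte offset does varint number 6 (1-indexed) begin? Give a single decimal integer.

Answer: 8

Derivation:
  byte[0]=0x9E cont=1 payload=0x1E=30: acc |= 30<<0 -> acc=30 shift=7
  byte[1]=0x1A cont=0 payload=0x1A=26: acc |= 26<<7 -> acc=3358 shift=14 [end]
Varint 1: bytes[0:2] = 9E 1A -> value 3358 (2 byte(s))
  byte[2]=0x5A cont=0 payload=0x5A=90: acc |= 90<<0 -> acc=90 shift=7 [end]
Varint 2: bytes[2:3] = 5A -> value 90 (1 byte(s))
  byte[3]=0xE9 cont=1 payload=0x69=105: acc |= 105<<0 -> acc=105 shift=7
  byte[4]=0x5D cont=0 payload=0x5D=93: acc |= 93<<7 -> acc=12009 shift=14 [end]
Varint 3: bytes[3:5] = E9 5D -> value 12009 (2 byte(s))
  byte[5]=0xC5 cont=1 payload=0x45=69: acc |= 69<<0 -> acc=69 shift=7
  byte[6]=0x2E cont=0 payload=0x2E=46: acc |= 46<<7 -> acc=5957 shift=14 [end]
Varint 4: bytes[5:7] = C5 2E -> value 5957 (2 byte(s))
  byte[7]=0x43 cont=0 payload=0x43=67: acc |= 67<<0 -> acc=67 shift=7 [end]
Varint 5: bytes[7:8] = 43 -> value 67 (1 byte(s))
  byte[8]=0x5D cont=0 payload=0x5D=93: acc |= 93<<0 -> acc=93 shift=7 [end]
Varint 6: bytes[8:9] = 5D -> value 93 (1 byte(s))
  byte[9]=0xEB cont=1 payload=0x6B=107: acc |= 107<<0 -> acc=107 shift=7
  byte[10]=0x76 cont=0 payload=0x76=118: acc |= 118<<7 -> acc=15211 shift=14 [end]
Varint 7: bytes[9:11] = EB 76 -> value 15211 (2 byte(s))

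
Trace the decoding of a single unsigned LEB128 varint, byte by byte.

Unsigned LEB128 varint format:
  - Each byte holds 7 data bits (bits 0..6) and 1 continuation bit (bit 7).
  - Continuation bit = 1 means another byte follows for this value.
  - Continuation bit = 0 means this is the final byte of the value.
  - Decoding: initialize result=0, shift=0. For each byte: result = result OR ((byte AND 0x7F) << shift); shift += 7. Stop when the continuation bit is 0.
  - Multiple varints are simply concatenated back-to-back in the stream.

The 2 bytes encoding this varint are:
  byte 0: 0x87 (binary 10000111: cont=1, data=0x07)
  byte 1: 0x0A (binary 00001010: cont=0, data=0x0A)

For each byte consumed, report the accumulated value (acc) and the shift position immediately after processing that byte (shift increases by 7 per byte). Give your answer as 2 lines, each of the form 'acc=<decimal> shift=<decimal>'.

byte 0=0x87: payload=0x07=7, contrib = 7<<0 = 7; acc -> 7, shift -> 7
byte 1=0x0A: payload=0x0A=10, contrib = 10<<7 = 1280; acc -> 1287, shift -> 14

Answer: acc=7 shift=7
acc=1287 shift=14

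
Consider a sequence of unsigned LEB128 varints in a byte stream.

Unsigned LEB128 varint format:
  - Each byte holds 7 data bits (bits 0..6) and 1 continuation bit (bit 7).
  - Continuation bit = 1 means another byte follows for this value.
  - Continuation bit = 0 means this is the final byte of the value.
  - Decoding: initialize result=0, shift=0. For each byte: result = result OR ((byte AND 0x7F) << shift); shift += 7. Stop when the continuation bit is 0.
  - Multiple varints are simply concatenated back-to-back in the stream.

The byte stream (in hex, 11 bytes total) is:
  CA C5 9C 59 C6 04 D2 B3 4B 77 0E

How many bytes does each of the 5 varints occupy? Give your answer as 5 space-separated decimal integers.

Answer: 4 2 3 1 1

Derivation:
  byte[0]=0xCA cont=1 payload=0x4A=74: acc |= 74<<0 -> acc=74 shift=7
  byte[1]=0xC5 cont=1 payload=0x45=69: acc |= 69<<7 -> acc=8906 shift=14
  byte[2]=0x9C cont=1 payload=0x1C=28: acc |= 28<<14 -> acc=467658 shift=21
  byte[3]=0x59 cont=0 payload=0x59=89: acc |= 89<<21 -> acc=187114186 shift=28 [end]
Varint 1: bytes[0:4] = CA C5 9C 59 -> value 187114186 (4 byte(s))
  byte[4]=0xC6 cont=1 payload=0x46=70: acc |= 70<<0 -> acc=70 shift=7
  byte[5]=0x04 cont=0 payload=0x04=4: acc |= 4<<7 -> acc=582 shift=14 [end]
Varint 2: bytes[4:6] = C6 04 -> value 582 (2 byte(s))
  byte[6]=0xD2 cont=1 payload=0x52=82: acc |= 82<<0 -> acc=82 shift=7
  byte[7]=0xB3 cont=1 payload=0x33=51: acc |= 51<<7 -> acc=6610 shift=14
  byte[8]=0x4B cont=0 payload=0x4B=75: acc |= 75<<14 -> acc=1235410 shift=21 [end]
Varint 3: bytes[6:9] = D2 B3 4B -> value 1235410 (3 byte(s))
  byte[9]=0x77 cont=0 payload=0x77=119: acc |= 119<<0 -> acc=119 shift=7 [end]
Varint 4: bytes[9:10] = 77 -> value 119 (1 byte(s))
  byte[10]=0x0E cont=0 payload=0x0E=14: acc |= 14<<0 -> acc=14 shift=7 [end]
Varint 5: bytes[10:11] = 0E -> value 14 (1 byte(s))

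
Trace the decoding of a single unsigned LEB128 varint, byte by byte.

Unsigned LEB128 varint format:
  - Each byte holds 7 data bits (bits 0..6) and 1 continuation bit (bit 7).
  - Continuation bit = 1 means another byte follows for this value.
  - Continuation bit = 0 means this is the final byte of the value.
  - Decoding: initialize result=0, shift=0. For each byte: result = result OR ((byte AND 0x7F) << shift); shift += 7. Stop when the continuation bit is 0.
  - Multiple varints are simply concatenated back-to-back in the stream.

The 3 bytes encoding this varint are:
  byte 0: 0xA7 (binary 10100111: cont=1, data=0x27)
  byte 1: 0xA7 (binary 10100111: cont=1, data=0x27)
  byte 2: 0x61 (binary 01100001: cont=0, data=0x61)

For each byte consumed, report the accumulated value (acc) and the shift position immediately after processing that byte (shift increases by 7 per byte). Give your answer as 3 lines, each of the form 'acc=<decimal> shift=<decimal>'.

Answer: acc=39 shift=7
acc=5031 shift=14
acc=1594279 shift=21

Derivation:
byte 0=0xA7: payload=0x27=39, contrib = 39<<0 = 39; acc -> 39, shift -> 7
byte 1=0xA7: payload=0x27=39, contrib = 39<<7 = 4992; acc -> 5031, shift -> 14
byte 2=0x61: payload=0x61=97, contrib = 97<<14 = 1589248; acc -> 1594279, shift -> 21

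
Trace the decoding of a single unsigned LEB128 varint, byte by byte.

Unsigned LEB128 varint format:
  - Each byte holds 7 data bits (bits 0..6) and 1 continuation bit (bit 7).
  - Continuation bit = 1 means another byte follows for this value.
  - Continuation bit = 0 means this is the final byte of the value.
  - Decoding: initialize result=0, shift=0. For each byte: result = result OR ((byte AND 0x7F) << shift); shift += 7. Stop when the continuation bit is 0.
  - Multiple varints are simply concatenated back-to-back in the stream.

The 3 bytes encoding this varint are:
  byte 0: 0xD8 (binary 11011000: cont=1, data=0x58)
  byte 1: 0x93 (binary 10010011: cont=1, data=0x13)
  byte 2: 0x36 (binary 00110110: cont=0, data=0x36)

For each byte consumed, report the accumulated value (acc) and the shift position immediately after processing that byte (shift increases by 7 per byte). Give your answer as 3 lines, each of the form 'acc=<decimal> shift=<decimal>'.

byte 0=0xD8: payload=0x58=88, contrib = 88<<0 = 88; acc -> 88, shift -> 7
byte 1=0x93: payload=0x13=19, contrib = 19<<7 = 2432; acc -> 2520, shift -> 14
byte 2=0x36: payload=0x36=54, contrib = 54<<14 = 884736; acc -> 887256, shift -> 21

Answer: acc=88 shift=7
acc=2520 shift=14
acc=887256 shift=21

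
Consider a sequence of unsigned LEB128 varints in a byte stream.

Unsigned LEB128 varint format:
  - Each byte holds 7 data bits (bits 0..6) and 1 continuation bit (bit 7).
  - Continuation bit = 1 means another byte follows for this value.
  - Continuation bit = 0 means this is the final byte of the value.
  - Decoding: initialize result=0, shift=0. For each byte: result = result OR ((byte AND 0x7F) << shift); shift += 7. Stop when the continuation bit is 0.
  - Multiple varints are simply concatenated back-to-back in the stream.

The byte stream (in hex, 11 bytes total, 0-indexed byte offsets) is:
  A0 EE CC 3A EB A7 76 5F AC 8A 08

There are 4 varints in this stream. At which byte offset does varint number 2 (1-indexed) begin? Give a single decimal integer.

Answer: 4

Derivation:
  byte[0]=0xA0 cont=1 payload=0x20=32: acc |= 32<<0 -> acc=32 shift=7
  byte[1]=0xEE cont=1 payload=0x6E=110: acc |= 110<<7 -> acc=14112 shift=14
  byte[2]=0xCC cont=1 payload=0x4C=76: acc |= 76<<14 -> acc=1259296 shift=21
  byte[3]=0x3A cont=0 payload=0x3A=58: acc |= 58<<21 -> acc=122894112 shift=28 [end]
Varint 1: bytes[0:4] = A0 EE CC 3A -> value 122894112 (4 byte(s))
  byte[4]=0xEB cont=1 payload=0x6B=107: acc |= 107<<0 -> acc=107 shift=7
  byte[5]=0xA7 cont=1 payload=0x27=39: acc |= 39<<7 -> acc=5099 shift=14
  byte[6]=0x76 cont=0 payload=0x76=118: acc |= 118<<14 -> acc=1938411 shift=21 [end]
Varint 2: bytes[4:7] = EB A7 76 -> value 1938411 (3 byte(s))
  byte[7]=0x5F cont=0 payload=0x5F=95: acc |= 95<<0 -> acc=95 shift=7 [end]
Varint 3: bytes[7:8] = 5F -> value 95 (1 byte(s))
  byte[8]=0xAC cont=1 payload=0x2C=44: acc |= 44<<0 -> acc=44 shift=7
  byte[9]=0x8A cont=1 payload=0x0A=10: acc |= 10<<7 -> acc=1324 shift=14
  byte[10]=0x08 cont=0 payload=0x08=8: acc |= 8<<14 -> acc=132396 shift=21 [end]
Varint 4: bytes[8:11] = AC 8A 08 -> value 132396 (3 byte(s))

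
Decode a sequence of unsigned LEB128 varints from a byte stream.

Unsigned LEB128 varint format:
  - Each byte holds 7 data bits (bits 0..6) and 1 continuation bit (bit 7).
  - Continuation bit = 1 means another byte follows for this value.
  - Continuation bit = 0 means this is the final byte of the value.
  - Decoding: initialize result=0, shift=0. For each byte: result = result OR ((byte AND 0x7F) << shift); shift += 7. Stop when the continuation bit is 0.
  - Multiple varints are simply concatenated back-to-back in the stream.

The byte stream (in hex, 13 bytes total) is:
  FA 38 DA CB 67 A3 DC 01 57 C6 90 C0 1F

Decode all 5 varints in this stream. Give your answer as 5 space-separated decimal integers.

Answer: 7290 1697242 28195 87 66062406

Derivation:
  byte[0]=0xFA cont=1 payload=0x7A=122: acc |= 122<<0 -> acc=122 shift=7
  byte[1]=0x38 cont=0 payload=0x38=56: acc |= 56<<7 -> acc=7290 shift=14 [end]
Varint 1: bytes[0:2] = FA 38 -> value 7290 (2 byte(s))
  byte[2]=0xDA cont=1 payload=0x5A=90: acc |= 90<<0 -> acc=90 shift=7
  byte[3]=0xCB cont=1 payload=0x4B=75: acc |= 75<<7 -> acc=9690 shift=14
  byte[4]=0x67 cont=0 payload=0x67=103: acc |= 103<<14 -> acc=1697242 shift=21 [end]
Varint 2: bytes[2:5] = DA CB 67 -> value 1697242 (3 byte(s))
  byte[5]=0xA3 cont=1 payload=0x23=35: acc |= 35<<0 -> acc=35 shift=7
  byte[6]=0xDC cont=1 payload=0x5C=92: acc |= 92<<7 -> acc=11811 shift=14
  byte[7]=0x01 cont=0 payload=0x01=1: acc |= 1<<14 -> acc=28195 shift=21 [end]
Varint 3: bytes[5:8] = A3 DC 01 -> value 28195 (3 byte(s))
  byte[8]=0x57 cont=0 payload=0x57=87: acc |= 87<<0 -> acc=87 shift=7 [end]
Varint 4: bytes[8:9] = 57 -> value 87 (1 byte(s))
  byte[9]=0xC6 cont=1 payload=0x46=70: acc |= 70<<0 -> acc=70 shift=7
  byte[10]=0x90 cont=1 payload=0x10=16: acc |= 16<<7 -> acc=2118 shift=14
  byte[11]=0xC0 cont=1 payload=0x40=64: acc |= 64<<14 -> acc=1050694 shift=21
  byte[12]=0x1F cont=0 payload=0x1F=31: acc |= 31<<21 -> acc=66062406 shift=28 [end]
Varint 5: bytes[9:13] = C6 90 C0 1F -> value 66062406 (4 byte(s))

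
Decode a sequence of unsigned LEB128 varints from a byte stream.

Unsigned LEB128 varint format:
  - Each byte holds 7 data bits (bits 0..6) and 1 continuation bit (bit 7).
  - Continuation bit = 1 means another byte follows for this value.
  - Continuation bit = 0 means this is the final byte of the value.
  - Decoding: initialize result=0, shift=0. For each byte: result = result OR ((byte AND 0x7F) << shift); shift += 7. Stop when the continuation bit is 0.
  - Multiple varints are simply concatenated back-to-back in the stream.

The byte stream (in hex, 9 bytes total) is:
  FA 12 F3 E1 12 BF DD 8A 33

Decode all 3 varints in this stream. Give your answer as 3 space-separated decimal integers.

  byte[0]=0xFA cont=1 payload=0x7A=122: acc |= 122<<0 -> acc=122 shift=7
  byte[1]=0x12 cont=0 payload=0x12=18: acc |= 18<<7 -> acc=2426 shift=14 [end]
Varint 1: bytes[0:2] = FA 12 -> value 2426 (2 byte(s))
  byte[2]=0xF3 cont=1 payload=0x73=115: acc |= 115<<0 -> acc=115 shift=7
  byte[3]=0xE1 cont=1 payload=0x61=97: acc |= 97<<7 -> acc=12531 shift=14
  byte[4]=0x12 cont=0 payload=0x12=18: acc |= 18<<14 -> acc=307443 shift=21 [end]
Varint 2: bytes[2:5] = F3 E1 12 -> value 307443 (3 byte(s))
  byte[5]=0xBF cont=1 payload=0x3F=63: acc |= 63<<0 -> acc=63 shift=7
  byte[6]=0xDD cont=1 payload=0x5D=93: acc |= 93<<7 -> acc=11967 shift=14
  byte[7]=0x8A cont=1 payload=0x0A=10: acc |= 10<<14 -> acc=175807 shift=21
  byte[8]=0x33 cont=0 payload=0x33=51: acc |= 51<<21 -> acc=107130559 shift=28 [end]
Varint 3: bytes[5:9] = BF DD 8A 33 -> value 107130559 (4 byte(s))

Answer: 2426 307443 107130559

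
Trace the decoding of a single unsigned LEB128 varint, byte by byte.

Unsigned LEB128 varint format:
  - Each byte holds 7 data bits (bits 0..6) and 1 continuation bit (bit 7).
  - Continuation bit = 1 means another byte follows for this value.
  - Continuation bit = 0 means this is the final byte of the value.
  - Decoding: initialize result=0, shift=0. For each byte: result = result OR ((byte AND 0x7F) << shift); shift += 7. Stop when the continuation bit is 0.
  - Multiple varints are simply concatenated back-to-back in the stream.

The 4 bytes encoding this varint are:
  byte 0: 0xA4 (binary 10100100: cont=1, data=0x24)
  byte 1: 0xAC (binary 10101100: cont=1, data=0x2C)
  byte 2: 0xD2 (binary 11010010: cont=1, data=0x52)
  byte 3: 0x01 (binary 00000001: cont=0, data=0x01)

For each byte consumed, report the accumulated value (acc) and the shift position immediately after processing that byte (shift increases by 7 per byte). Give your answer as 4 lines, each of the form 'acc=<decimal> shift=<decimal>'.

byte 0=0xA4: payload=0x24=36, contrib = 36<<0 = 36; acc -> 36, shift -> 7
byte 1=0xAC: payload=0x2C=44, contrib = 44<<7 = 5632; acc -> 5668, shift -> 14
byte 2=0xD2: payload=0x52=82, contrib = 82<<14 = 1343488; acc -> 1349156, shift -> 21
byte 3=0x01: payload=0x01=1, contrib = 1<<21 = 2097152; acc -> 3446308, shift -> 28

Answer: acc=36 shift=7
acc=5668 shift=14
acc=1349156 shift=21
acc=3446308 shift=28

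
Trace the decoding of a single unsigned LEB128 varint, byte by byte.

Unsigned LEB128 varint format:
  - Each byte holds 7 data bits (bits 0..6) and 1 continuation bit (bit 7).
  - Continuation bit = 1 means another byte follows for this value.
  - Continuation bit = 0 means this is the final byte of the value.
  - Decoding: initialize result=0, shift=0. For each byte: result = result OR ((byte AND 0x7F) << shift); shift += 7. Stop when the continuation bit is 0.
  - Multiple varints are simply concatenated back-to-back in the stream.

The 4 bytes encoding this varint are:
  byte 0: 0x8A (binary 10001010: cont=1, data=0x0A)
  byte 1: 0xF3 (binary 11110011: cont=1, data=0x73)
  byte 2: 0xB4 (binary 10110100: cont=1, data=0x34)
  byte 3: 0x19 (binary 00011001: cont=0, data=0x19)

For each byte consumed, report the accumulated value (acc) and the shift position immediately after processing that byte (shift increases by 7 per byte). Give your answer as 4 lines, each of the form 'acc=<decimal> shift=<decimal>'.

Answer: acc=10 shift=7
acc=14730 shift=14
acc=866698 shift=21
acc=53295498 shift=28

Derivation:
byte 0=0x8A: payload=0x0A=10, contrib = 10<<0 = 10; acc -> 10, shift -> 7
byte 1=0xF3: payload=0x73=115, contrib = 115<<7 = 14720; acc -> 14730, shift -> 14
byte 2=0xB4: payload=0x34=52, contrib = 52<<14 = 851968; acc -> 866698, shift -> 21
byte 3=0x19: payload=0x19=25, contrib = 25<<21 = 52428800; acc -> 53295498, shift -> 28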